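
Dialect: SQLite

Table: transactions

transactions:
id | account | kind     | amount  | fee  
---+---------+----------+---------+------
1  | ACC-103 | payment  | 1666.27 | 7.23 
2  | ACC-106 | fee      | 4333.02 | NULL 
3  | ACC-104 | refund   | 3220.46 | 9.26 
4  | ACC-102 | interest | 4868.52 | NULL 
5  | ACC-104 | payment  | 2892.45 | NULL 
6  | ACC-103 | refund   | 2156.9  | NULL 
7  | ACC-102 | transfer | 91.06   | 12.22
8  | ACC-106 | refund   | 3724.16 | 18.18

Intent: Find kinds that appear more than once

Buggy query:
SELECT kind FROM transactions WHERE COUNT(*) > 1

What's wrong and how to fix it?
Bug: WHERE can't reference COUNT(*); aggregates are computed after WHERE

Fix: GROUP BY kind, then filter groups with HAVING COUNT(*) > 1

Corrected query:
SELECT kind FROM transactions GROUP BY kind HAVING COUNT(*) > 1

Result:
kind   
-------
payment
refund 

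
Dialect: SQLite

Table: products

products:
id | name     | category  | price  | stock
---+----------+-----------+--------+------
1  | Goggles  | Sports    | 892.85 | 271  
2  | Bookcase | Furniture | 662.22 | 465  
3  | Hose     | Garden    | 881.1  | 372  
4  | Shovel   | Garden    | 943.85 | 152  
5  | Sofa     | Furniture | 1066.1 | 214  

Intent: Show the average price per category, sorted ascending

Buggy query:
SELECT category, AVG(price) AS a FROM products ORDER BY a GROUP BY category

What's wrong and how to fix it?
Bug: ORDER BY appears before GROUP BY; SQL clause order requires GROUP BY first

Fix: Move ORDER BY to the end, after GROUP BY

Corrected query:
SELECT category, AVG(price) AS a FROM products GROUP BY category ORDER BY a

Result:
category  | a      
----------+--------
Furniture | 864.16 
Sports    | 892.85 
Garden    | 912.475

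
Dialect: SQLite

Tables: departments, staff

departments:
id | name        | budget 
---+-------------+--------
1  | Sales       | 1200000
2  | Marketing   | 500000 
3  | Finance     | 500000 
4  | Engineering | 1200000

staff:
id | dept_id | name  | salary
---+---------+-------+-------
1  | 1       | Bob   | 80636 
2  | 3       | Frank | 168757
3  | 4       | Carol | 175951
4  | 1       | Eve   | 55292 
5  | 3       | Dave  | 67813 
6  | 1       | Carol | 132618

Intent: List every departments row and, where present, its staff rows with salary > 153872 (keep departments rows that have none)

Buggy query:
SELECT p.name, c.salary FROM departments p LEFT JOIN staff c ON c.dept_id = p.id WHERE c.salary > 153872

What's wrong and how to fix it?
Bug: Filtering c.salary in WHERE discards the NULL rows produced by LEFT JOIN, turning it into an inner join

Fix: Move the right-table condition into the ON clause so unmatched parents are kept

Corrected query:
SELECT p.name, c.salary FROM departments p LEFT JOIN staff c ON c.dept_id = p.id AND c.salary > 153872

Result:
name        | salary
------------+-------
Sales       | NULL  
Marketing   | NULL  
Finance     | 168757
Engineering | 175951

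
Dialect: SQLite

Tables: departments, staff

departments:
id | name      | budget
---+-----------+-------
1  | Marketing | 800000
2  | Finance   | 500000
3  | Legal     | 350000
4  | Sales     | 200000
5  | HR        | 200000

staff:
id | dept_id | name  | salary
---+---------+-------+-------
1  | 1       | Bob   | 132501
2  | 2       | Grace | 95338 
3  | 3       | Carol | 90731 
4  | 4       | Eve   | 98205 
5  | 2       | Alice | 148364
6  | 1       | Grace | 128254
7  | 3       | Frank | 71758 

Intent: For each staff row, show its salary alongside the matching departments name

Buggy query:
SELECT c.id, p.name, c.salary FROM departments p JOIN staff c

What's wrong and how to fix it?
Bug: JOIN with no ON clause produces a cartesian product; every staff row pairs with every departments row

Fix: Specify the join condition linking the foreign key to the parent id

Corrected query:
SELECT c.id, p.name, c.salary FROM departments p JOIN staff c ON c.dept_id = p.id

Result:
id | name      | salary
---+-----------+-------
1  | Marketing | 132501
2  | Finance   | 95338 
3  | Legal     | 90731 
4  | Sales     | 98205 
5  | Finance   | 148364
6  | Marketing | 128254
7  | Legal     | 71758 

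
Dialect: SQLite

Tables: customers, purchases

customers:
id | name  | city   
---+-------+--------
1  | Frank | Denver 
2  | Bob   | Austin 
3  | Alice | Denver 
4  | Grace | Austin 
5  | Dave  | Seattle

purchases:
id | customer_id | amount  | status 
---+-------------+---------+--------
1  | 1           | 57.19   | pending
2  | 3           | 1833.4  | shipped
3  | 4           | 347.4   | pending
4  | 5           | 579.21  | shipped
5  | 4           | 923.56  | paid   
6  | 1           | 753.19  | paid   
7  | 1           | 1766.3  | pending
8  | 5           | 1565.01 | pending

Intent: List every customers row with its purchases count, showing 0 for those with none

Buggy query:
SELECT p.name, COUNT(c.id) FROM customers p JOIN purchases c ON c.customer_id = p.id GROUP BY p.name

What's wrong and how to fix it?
Bug: An inner join excludes parents with zero children

Fix: Switch to LEFT JOIN to retain unmatched parent rows

Corrected query:
SELECT p.name, COUNT(c.id) FROM customers p LEFT JOIN purchases c ON c.customer_id = p.id GROUP BY p.name

Result:
name  | COUNT(c.id)
------+------------
Alice | 1          
Bob   | 0          
Dave  | 2          
Frank | 3          
Grace | 2          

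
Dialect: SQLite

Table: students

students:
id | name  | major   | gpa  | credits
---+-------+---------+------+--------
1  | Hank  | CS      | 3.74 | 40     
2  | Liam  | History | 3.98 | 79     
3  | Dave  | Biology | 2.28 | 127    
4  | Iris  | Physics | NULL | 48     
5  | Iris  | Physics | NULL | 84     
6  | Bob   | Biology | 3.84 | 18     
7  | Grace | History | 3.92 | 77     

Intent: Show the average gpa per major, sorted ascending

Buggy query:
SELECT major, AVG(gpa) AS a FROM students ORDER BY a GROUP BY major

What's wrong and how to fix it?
Bug: GROUP BY must precede ORDER BY

Fix: Move ORDER BY to the end, after GROUP BY

Corrected query:
SELECT major, AVG(gpa) AS a FROM students GROUP BY major ORDER BY a

Result:
major   | a   
--------+-----
Physics | NULL
Biology | 3.06
CS      | 3.74
History | 3.95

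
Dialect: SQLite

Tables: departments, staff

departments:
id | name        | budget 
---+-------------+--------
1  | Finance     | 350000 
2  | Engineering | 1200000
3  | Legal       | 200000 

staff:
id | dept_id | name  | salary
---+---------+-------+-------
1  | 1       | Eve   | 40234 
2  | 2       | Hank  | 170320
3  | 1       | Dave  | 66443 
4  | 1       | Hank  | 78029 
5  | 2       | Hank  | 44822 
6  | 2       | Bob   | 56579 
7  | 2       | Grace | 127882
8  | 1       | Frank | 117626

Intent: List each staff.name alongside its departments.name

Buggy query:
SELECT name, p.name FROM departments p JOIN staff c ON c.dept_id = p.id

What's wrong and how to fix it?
Bug: Both tables have a 'name' column; the unqualified reference is ambiguous

Fix: Qualify the column with its table alias (c.name)

Corrected query:
SELECT c.name, p.name FROM departments p JOIN staff c ON c.dept_id = p.id

Result:
name  | name       
------+------------
Eve   | Finance    
Hank  | Engineering
Dave  | Finance    
Hank  | Finance    
Hank  | Engineering
Bob   | Engineering
Grace | Engineering
Frank | Finance    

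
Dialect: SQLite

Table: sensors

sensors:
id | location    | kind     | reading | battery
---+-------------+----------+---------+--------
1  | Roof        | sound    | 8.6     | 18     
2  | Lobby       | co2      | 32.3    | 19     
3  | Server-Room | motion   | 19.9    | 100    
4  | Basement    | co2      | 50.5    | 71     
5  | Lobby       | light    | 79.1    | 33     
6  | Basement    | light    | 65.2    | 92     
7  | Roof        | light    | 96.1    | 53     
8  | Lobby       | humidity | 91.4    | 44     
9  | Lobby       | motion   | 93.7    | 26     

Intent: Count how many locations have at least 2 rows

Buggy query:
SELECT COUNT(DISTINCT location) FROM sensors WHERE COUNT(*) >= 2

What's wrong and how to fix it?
Bug: WHERE filters individual rows, not groups, so a group-level COUNT is invalid there

Fix: Group first with HAVING COUNT(*) >= 2, then COUNT the resulting groups

Corrected query:
SELECT COUNT(*) FROM (SELECT location FROM sensors GROUP BY location HAVING COUNT(*) >= 2)

Result:
COUNT(*)
--------
3       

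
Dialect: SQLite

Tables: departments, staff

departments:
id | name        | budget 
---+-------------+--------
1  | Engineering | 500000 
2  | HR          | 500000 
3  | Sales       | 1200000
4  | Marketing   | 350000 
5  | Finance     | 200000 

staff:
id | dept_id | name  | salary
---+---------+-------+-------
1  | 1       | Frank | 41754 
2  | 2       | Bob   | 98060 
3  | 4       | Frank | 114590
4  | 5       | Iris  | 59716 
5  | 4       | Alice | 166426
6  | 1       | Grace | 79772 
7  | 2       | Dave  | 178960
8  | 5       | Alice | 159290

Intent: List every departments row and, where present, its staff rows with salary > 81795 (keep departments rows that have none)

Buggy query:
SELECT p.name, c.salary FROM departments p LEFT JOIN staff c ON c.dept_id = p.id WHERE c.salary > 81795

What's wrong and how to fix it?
Bug: A WHERE condition on the right-hand table after LEFT JOIN drops unmatched parents

Fix: Move the right-table condition into the ON clause so unmatched parents are kept

Corrected query:
SELECT p.name, c.salary FROM departments p LEFT JOIN staff c ON c.dept_id = p.id AND c.salary > 81795

Result:
name        | salary
------------+-------
Engineering | NULL  
HR          | 98060 
HR          | 178960
Sales       | NULL  
Marketing   | 114590
Marketing   | 166426
Finance     | 159290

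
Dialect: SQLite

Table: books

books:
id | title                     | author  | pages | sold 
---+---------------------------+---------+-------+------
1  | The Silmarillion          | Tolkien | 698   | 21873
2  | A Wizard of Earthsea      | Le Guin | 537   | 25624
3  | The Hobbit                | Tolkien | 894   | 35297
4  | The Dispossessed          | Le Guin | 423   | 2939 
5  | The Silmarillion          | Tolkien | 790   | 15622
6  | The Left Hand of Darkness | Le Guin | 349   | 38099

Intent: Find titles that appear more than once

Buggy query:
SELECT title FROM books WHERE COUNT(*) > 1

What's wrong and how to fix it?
Bug: WHERE can't reference COUNT(*); aggregates are computed after WHERE

Fix: Group first, then use HAVING for the count condition

Corrected query:
SELECT title FROM books GROUP BY title HAVING COUNT(*) > 1

Result:
title           
----------------
The Silmarillion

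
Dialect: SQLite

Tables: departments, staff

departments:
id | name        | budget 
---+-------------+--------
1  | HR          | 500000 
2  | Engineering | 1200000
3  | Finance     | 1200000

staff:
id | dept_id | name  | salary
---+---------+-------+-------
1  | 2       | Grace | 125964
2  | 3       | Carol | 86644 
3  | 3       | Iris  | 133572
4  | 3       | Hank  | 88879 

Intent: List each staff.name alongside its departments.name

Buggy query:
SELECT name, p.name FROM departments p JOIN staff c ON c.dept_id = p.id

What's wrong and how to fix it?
Bug: 'name' exists in both joined tables, so the database can't tell which one is meant

Fix: Prefix ambiguous columns with the table alias

Corrected query:
SELECT c.name, p.name FROM departments p JOIN staff c ON c.dept_id = p.id

Result:
name  | name       
------+------------
Grace | Engineering
Carol | Finance    
Iris  | Finance    
Hank  | Finance    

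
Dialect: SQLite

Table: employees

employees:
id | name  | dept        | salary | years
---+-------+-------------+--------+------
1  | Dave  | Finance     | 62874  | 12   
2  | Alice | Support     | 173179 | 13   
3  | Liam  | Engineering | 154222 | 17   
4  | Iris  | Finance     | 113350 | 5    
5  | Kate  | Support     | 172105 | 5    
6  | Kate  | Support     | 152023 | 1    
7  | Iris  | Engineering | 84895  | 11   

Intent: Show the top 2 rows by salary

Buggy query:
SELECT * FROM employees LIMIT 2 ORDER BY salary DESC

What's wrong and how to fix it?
Bug: LIMIT must come after ORDER BY

Fix: Swap the clauses: ORDER BY first, then LIMIT

Corrected query:
SELECT * FROM employees ORDER BY salary DESC LIMIT 2

Result:
id | name  | dept    | salary | years
---+-------+---------+--------+------
2  | Alice | Support | 173179 | 13   
5  | Kate  | Support | 172105 | 5    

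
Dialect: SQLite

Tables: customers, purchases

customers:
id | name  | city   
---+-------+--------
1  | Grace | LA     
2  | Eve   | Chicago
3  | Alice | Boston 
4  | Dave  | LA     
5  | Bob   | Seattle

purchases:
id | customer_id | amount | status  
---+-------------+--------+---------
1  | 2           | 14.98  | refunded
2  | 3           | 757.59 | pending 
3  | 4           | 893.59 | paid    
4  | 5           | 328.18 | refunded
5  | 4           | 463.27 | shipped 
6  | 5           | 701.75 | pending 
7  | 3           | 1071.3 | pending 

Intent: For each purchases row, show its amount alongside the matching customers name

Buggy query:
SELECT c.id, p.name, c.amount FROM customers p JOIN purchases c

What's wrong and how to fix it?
Bug: JOIN with no ON clause produces a cartesian product; every purchases row pairs with every customers row

Fix: Add ON c.customer_id = p.id to the JOIN

Corrected query:
SELECT c.id, p.name, c.amount FROM customers p JOIN purchases c ON c.customer_id = p.id

Result:
id | name  | amount
---+-------+-------
1  | Eve   | 14.98 
2  | Alice | 757.59
3  | Dave  | 893.59
4  | Bob   | 328.18
5  | Dave  | 463.27
6  | Bob   | 701.75
7  | Alice | 1071.3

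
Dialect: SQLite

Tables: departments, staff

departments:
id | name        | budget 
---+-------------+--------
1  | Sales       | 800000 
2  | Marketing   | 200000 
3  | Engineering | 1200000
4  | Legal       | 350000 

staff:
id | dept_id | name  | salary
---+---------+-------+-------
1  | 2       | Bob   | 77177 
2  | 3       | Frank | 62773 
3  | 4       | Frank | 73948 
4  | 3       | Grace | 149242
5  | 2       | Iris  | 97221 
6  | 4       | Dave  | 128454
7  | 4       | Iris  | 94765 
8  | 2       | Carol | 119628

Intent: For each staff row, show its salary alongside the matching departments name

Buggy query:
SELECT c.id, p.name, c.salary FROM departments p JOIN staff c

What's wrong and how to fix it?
Bug: JOIN with no ON clause produces a cartesian product; every staff row pairs with every departments row

Fix: Add ON c.dept_id = p.id to the JOIN

Corrected query:
SELECT c.id, p.name, c.salary FROM departments p JOIN staff c ON c.dept_id = p.id

Result:
id | name        | salary
---+-------------+-------
1  | Marketing   | 77177 
2  | Engineering | 62773 
3  | Legal       | 73948 
4  | Engineering | 149242
5  | Marketing   | 97221 
6  | Legal       | 128454
7  | Legal       | 94765 
8  | Marketing   | 119628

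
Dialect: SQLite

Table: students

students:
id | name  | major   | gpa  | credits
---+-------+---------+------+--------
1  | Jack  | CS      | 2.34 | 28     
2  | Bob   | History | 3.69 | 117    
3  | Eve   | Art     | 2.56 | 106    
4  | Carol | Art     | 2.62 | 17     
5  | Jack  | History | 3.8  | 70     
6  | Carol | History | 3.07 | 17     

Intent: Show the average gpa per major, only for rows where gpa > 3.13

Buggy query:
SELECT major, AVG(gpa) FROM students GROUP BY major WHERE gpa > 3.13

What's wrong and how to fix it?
Bug: WHERE cannot follow GROUP BY

Fix: Move the WHERE clause before GROUP BY

Corrected query:
SELECT major, AVG(gpa) FROM students WHERE gpa > 3.13 GROUP BY major

Result:
major   | AVG(gpa)
--------+---------
History | 3.745   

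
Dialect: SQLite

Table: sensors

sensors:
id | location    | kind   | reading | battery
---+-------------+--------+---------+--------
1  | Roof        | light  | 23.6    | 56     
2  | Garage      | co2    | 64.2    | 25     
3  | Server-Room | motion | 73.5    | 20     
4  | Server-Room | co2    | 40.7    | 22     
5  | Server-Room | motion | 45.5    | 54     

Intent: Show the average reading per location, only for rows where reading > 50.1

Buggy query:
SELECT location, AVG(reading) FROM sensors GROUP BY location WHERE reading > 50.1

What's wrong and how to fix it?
Bug: WHERE cannot follow GROUP BY

Fix: Move the WHERE clause before GROUP BY

Corrected query:
SELECT location, AVG(reading) FROM sensors WHERE reading > 50.1 GROUP BY location

Result:
location    | AVG(reading)
------------+-------------
Garage      | 64.2        
Server-Room | 73.5        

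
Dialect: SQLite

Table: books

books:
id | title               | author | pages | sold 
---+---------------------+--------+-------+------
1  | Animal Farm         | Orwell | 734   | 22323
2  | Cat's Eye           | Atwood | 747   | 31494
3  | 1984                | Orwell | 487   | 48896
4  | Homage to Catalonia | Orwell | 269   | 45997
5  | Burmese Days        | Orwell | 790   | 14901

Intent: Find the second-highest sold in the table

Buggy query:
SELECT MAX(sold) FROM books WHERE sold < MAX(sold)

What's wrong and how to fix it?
Bug: MAX(sold) on the right of the comparison is an aggregate-in-WHERE error

Fix: Compute the overall MAX in a subquery, then take MAX of rows below it

Corrected query:
SELECT MAX(sold) FROM books WHERE sold < (SELECT MAX(sold) FROM books)

Result:
MAX(sold)
---------
45997    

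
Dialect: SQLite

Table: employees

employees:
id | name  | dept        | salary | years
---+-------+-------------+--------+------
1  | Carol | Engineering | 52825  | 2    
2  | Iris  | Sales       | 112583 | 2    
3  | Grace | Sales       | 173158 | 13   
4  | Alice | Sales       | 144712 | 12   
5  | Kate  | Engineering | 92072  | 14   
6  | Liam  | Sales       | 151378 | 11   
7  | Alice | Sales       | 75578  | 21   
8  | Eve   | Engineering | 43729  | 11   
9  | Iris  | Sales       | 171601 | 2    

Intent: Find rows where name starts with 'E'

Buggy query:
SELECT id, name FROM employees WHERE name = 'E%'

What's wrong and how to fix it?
Bug: Wildcards only work with LIKE; '=' treats '%' as a literal character

Fix: Replace '=' with LIKE so 'E%' is treated as a pattern

Corrected query:
SELECT id, name FROM employees WHERE name LIKE 'E%'

Result:
id | name
---+-----
8  | Eve 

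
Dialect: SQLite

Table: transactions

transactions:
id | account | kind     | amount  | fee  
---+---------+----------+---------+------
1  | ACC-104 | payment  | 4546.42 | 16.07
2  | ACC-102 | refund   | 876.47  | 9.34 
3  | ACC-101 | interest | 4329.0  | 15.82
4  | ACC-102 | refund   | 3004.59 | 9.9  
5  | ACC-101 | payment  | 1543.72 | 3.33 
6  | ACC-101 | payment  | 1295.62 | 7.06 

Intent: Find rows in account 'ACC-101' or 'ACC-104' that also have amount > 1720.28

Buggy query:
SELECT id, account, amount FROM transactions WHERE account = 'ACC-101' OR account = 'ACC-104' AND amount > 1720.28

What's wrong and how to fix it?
Bug: Without parentheses, AND is evaluated before OR, so the amount filter only applies to the 'ACC-104' branch

Fix: Group the OR with parentheses (or use IN), then AND the threshold

Corrected query:
SELECT id, account, amount FROM transactions WHERE (account = 'ACC-101' OR account = 'ACC-104') AND amount > 1720.28

Result:
id | account | amount 
---+---------+--------
1  | ACC-104 | 4546.42
3  | ACC-101 | 4329   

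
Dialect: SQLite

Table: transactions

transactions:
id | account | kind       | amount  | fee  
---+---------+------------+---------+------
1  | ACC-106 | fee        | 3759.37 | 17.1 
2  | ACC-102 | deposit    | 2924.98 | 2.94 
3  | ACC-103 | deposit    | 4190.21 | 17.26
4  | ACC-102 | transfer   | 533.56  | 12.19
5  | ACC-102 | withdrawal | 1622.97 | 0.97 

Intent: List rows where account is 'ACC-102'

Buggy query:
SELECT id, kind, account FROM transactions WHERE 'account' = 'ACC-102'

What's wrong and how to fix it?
Bug: 'account' in single quotes is a string literal, not the column; the comparison is literal-vs-literal and never true

Fix: Reference the column as account without single quotes

Corrected query:
SELECT id, kind, account FROM transactions WHERE account = 'ACC-102'

Result:
id | kind       | account
---+------------+--------
2  | deposit    | ACC-102
4  | transfer   | ACC-102
5  | withdrawal | ACC-102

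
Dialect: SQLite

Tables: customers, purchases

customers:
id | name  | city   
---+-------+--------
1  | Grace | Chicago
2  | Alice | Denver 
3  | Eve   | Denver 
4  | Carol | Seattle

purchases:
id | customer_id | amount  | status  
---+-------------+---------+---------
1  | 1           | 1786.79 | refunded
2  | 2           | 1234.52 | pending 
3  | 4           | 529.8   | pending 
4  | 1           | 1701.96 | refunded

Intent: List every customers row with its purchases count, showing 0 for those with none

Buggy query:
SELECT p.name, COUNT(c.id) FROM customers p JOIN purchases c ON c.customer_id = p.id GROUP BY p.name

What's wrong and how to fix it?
Bug: An inner join excludes parents with zero children

Fix: Use LEFT JOIN so parents without children still appear (COUNT(c.id) gives 0)

Corrected query:
SELECT p.name, COUNT(c.id) FROM customers p LEFT JOIN purchases c ON c.customer_id = p.id GROUP BY p.name

Result:
name  | COUNT(c.id)
------+------------
Alice | 1          
Carol | 1          
Eve   | 0          
Grace | 2          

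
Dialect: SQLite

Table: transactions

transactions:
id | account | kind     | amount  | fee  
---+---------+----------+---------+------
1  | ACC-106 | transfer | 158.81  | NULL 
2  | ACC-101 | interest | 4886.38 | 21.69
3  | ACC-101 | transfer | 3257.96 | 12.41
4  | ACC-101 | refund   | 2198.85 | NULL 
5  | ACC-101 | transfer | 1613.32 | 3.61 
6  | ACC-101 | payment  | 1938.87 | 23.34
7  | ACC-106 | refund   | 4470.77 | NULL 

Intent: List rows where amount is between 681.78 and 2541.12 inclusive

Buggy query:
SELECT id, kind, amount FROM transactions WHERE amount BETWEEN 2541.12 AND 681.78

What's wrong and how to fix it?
Bug: BETWEEN expects the lower bound first; with 2541.12 AND 681.78 the range is empty

Fix: Write BETWEEN 681.78 AND 2541.12

Corrected query:
SELECT id, kind, amount FROM transactions WHERE amount BETWEEN 681.78 AND 2541.12

Result:
id | kind     | amount 
---+----------+--------
4  | refund   | 2198.85
5  | transfer | 1613.32
6  | payment  | 1938.87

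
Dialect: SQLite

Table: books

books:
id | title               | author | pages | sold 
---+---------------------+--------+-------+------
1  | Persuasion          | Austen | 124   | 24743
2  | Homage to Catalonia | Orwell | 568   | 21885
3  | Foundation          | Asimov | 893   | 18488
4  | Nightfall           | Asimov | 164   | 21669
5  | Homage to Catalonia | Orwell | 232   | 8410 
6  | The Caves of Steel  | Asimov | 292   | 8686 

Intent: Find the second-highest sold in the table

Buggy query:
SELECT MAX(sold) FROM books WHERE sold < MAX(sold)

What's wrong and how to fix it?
Bug: The inner MAX is an aggregate inside WHERE, which is not allowed

Fix: Compute the overall MAX in a subquery, then take MAX of rows below it

Corrected query:
SELECT MAX(sold) FROM books WHERE sold < (SELECT MAX(sold) FROM books)

Result:
MAX(sold)
---------
21885    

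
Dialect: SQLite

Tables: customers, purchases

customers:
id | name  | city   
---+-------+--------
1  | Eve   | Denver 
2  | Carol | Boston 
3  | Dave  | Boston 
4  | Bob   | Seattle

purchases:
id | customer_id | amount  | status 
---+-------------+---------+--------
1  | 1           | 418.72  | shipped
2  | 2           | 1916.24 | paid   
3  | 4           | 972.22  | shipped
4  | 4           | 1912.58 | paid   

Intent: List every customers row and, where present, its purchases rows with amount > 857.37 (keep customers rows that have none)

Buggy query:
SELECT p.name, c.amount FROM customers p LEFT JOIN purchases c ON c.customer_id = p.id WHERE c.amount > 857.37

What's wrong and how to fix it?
Bug: A WHERE condition on the right-hand table after LEFT JOIN drops unmatched parents

Fix: Put 'c.amount > 857.37' in the JOIN's ON clause instead of WHERE

Corrected query:
SELECT p.name, c.amount FROM customers p LEFT JOIN purchases c ON c.customer_id = p.id AND c.amount > 857.37

Result:
name  | amount 
------+--------
Eve   | NULL   
Carol | 1916.24
Dave  | NULL   
Bob   | 972.22 
Bob   | 1912.58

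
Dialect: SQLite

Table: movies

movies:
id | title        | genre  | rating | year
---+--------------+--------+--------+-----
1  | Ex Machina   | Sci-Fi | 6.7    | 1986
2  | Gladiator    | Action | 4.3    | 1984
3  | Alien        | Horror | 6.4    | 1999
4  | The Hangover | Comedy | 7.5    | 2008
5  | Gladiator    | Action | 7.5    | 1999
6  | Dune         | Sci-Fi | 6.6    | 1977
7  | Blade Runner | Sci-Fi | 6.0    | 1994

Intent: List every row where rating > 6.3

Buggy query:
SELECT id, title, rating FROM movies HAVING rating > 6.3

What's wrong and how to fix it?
Bug: This is a non-aggregate query (no GROUP BY, no aggregates), so in SQLite the HAVING clause is invalid here; a row-level condition belongs in WHERE

Fix: Replace HAVING with WHERE since the condition applies to individual rows

Corrected query:
SELECT id, title, rating FROM movies WHERE rating > 6.3

Result:
id | title        | rating
---+--------------+-------
1  | Ex Machina   | 6.7   
3  | Alien        | 6.4   
4  | The Hangover | 7.5   
5  | Gladiator    | 7.5   
6  | Dune         | 6.6   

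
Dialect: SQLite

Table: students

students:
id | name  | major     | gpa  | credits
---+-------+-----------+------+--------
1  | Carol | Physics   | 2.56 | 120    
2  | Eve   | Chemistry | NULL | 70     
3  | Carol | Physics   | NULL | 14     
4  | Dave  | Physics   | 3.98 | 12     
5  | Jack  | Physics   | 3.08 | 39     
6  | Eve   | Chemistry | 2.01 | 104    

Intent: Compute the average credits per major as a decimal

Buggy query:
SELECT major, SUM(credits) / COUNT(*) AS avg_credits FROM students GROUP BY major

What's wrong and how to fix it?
Bug: Both operands are integers, so '/' performs integer division and truncates

Fix: Multiply by 1.0 (or CAST to REAL) to force floating-point division

Corrected query:
SELECT major, SUM(credits) * 1.0 / COUNT(*) AS avg_credits FROM students GROUP BY major

Result:
major     | avg_credits
----------+------------
Chemistry | 87         
Physics   | 46.25      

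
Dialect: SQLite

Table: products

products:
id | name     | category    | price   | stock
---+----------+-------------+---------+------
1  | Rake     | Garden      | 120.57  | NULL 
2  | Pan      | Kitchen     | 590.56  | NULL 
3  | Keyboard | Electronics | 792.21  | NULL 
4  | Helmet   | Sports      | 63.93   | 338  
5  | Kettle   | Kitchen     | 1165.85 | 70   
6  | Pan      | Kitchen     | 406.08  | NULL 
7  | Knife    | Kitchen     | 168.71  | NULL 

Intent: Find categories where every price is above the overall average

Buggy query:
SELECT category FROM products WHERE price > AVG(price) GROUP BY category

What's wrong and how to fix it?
Bug: AVG() is an aggregate; it can't sit directly in WHERE

Fix: Compute the overall average in a scalar subquery and compare each group's MIN against it in HAVING

Corrected query:
SELECT category FROM products GROUP BY category HAVING MIN(price) > (SELECT AVG(price) FROM products)

Result:
category   
-----------
Electronics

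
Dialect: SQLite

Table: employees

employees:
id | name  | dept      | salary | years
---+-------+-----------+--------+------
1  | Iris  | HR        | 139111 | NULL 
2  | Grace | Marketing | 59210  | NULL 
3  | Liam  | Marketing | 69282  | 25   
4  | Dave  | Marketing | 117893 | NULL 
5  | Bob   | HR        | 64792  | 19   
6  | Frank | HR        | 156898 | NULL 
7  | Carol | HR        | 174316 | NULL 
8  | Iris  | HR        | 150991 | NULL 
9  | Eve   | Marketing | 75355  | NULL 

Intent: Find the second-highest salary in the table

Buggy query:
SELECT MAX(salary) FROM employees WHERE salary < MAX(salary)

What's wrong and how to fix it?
Bug: The inner MAX is an aggregate inside WHERE, which is not allowed

Fix: Put the inner MAX in a scalar subquery

Corrected query:
SELECT MAX(salary) FROM employees WHERE salary < (SELECT MAX(salary) FROM employees)

Result:
MAX(salary)
-----------
156898     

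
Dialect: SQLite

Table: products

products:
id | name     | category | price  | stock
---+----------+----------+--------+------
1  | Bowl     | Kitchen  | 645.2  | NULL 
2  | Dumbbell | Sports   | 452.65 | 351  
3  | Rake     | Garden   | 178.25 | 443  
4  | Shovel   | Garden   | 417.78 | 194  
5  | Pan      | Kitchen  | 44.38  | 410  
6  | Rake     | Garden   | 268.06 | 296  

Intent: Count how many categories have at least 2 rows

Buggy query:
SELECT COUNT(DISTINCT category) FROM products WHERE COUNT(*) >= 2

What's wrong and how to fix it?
Bug: WHERE filters individual rows, not groups, so a group-level COUNT is invalid there

Fix: Use a subquery that GROUPs and filters with HAVING, then count its rows

Corrected query:
SELECT COUNT(*) FROM (SELECT category FROM products GROUP BY category HAVING COUNT(*) >= 2)

Result:
COUNT(*)
--------
2       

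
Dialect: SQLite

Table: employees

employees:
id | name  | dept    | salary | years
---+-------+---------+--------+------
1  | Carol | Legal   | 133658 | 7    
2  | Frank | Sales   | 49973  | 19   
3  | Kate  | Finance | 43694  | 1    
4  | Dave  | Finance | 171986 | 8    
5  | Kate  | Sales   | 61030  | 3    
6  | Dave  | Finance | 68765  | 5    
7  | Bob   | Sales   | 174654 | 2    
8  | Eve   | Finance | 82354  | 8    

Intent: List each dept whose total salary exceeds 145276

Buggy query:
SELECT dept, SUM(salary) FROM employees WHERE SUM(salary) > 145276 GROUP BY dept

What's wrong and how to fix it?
Bug: SUM(salary) is an aggregate, but WHERE filters rows before aggregation

Fix: Move the aggregate condition to a HAVING clause

Corrected query:
SELECT dept, SUM(salary) FROM employees GROUP BY dept HAVING SUM(salary) > 145276

Result:
dept    | SUM(salary)
--------+------------
Finance | 366799     
Sales   | 285657     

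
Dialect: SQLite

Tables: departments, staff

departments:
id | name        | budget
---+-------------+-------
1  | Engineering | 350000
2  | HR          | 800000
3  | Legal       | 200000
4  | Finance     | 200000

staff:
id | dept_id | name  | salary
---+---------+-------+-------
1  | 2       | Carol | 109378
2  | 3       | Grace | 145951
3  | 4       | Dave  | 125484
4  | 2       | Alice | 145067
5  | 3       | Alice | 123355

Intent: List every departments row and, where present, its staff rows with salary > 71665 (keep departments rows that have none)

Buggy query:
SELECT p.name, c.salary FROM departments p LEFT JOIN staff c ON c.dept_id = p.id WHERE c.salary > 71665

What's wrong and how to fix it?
Bug: A WHERE condition on the right-hand table after LEFT JOIN drops unmatched parents

Fix: Put 'c.salary > 71665' in the JOIN's ON clause instead of WHERE

Corrected query:
SELECT p.name, c.salary FROM departments p LEFT JOIN staff c ON c.dept_id = p.id AND c.salary > 71665

Result:
name        | salary
------------+-------
Engineering | NULL  
HR          | 109378
HR          | 145067
Legal       | 123355
Legal       | 145951
Finance     | 125484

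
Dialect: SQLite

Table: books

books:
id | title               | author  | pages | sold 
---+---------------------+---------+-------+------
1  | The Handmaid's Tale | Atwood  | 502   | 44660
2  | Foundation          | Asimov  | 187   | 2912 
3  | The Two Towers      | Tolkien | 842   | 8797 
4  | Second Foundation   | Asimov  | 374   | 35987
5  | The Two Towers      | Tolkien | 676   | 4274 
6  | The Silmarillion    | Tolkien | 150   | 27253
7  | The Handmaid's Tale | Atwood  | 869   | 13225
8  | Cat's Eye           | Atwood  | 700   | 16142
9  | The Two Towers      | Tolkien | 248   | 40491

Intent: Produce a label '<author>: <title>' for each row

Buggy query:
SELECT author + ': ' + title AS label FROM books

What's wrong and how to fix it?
Bug: '+' is numeric addition; on text columns SQLite converts them to 0 instead of concatenating

Fix: Use the || operator for string concatenation

Corrected query:
SELECT author || ': ' || title AS label FROM books

Result:
label                      
---------------------------
Atwood: The Handmaid's Tale
Asimov: Foundation         
Tolkien: The Two Towers    
Asimov: Second Foundation  
Tolkien: The Two Towers    
Tolkien: The Silmarillion  
Atwood: The Handmaid's Tale
Atwood: Cat's Eye          
Tolkien: The Two Towers    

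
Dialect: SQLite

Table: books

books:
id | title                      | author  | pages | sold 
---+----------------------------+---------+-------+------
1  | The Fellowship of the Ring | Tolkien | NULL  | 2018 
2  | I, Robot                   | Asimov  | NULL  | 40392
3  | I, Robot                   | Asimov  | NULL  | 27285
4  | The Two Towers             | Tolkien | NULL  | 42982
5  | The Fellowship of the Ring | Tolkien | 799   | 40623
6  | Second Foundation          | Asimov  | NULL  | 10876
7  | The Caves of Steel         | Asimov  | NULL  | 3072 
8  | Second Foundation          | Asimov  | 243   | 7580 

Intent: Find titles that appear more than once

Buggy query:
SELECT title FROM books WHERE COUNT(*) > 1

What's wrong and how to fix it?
Bug: COUNT(*) is an aggregate and cannot be used in WHERE

Fix: GROUP BY title, then filter groups with HAVING COUNT(*) > 1

Corrected query:
SELECT title FROM books GROUP BY title HAVING COUNT(*) > 1

Result:
title                     
--------------------------
I, Robot                  
Second Foundation         
The Fellowship of the Ring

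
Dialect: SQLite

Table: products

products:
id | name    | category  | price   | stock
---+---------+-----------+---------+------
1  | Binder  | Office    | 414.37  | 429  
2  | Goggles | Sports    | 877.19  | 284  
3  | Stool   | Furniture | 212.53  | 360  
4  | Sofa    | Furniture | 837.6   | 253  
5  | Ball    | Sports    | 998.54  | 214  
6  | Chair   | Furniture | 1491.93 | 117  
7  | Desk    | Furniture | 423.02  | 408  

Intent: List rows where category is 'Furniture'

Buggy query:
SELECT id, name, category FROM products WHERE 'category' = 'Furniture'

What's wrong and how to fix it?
Bug: Single quotes denote string literals in SQL; the column name is being compared as a constant string

Fix: Remove the quotes around the column name (or use double quotes for an identifier)

Corrected query:
SELECT id, name, category FROM products WHERE category = 'Furniture'

Result:
id | name  | category 
---+-------+----------
3  | Stool | Furniture
4  | Sofa  | Furniture
6  | Chair | Furniture
7  | Desk  | Furniture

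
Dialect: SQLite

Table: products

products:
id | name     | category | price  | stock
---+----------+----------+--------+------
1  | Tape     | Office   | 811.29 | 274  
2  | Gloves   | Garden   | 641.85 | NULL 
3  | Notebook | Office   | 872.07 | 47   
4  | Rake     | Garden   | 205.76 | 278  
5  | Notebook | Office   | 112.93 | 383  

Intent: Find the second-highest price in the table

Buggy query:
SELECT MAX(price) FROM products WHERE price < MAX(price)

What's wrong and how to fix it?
Bug: The inner MAX is an aggregate inside WHERE, which is not allowed

Fix: Compute the overall MAX in a subquery, then take MAX of rows below it

Corrected query:
SELECT MAX(price) FROM products WHERE price < (SELECT MAX(price) FROM products)

Result:
MAX(price)
----------
811.29    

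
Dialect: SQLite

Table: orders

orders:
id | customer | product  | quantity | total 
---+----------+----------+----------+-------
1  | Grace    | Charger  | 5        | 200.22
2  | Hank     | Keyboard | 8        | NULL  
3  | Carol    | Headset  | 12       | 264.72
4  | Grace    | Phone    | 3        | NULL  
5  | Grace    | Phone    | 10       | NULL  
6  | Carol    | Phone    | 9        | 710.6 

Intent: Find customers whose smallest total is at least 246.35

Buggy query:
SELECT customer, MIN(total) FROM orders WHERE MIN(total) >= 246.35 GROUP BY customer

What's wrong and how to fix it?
Bug: Aggregates like MIN are computed per group after WHERE runs

Fix: Replace WHERE with HAVING after the GROUP BY

Corrected query:
SELECT customer, MIN(total) FROM orders GROUP BY customer HAVING MIN(total) >= 246.35

Result:
customer | MIN(total)
---------+-----------
Carol    | 264.72    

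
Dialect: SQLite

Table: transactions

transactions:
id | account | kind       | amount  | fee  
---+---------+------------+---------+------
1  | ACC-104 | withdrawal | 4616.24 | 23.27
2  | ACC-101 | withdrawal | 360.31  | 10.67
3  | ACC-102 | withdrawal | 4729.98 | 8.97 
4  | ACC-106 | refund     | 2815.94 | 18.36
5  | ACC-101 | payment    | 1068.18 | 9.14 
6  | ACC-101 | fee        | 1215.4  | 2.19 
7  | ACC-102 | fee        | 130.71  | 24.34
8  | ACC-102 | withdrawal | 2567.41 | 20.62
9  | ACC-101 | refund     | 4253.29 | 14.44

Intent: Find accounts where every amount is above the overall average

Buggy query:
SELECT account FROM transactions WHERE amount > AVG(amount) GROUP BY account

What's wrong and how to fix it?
Bug: WHERE evaluates per row before aggregation, so AVG() is unavailable

Fix: Use a subquery for AVG and a HAVING MIN(...) filter so the condition holds for every row in the group

Corrected query:
SELECT account FROM transactions GROUP BY account HAVING MIN(amount) > (SELECT AVG(amount) FROM transactions)

Result:
account
-------
ACC-104
ACC-106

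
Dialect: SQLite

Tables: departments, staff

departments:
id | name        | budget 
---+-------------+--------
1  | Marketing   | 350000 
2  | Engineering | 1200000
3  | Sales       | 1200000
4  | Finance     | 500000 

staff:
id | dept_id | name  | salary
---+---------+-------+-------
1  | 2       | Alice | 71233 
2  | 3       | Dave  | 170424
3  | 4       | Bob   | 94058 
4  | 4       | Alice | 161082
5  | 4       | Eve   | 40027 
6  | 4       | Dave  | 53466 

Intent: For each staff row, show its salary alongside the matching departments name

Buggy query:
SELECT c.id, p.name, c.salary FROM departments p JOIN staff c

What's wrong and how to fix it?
Bug: JOIN with no ON clause produces a cartesian product; every staff row pairs with every departments row

Fix: Add ON c.dept_id = p.id to the JOIN

Corrected query:
SELECT c.id, p.name, c.salary FROM departments p JOIN staff c ON c.dept_id = p.id

Result:
id | name        | salary
---+-------------+-------
1  | Engineering | 71233 
2  | Sales       | 170424
3  | Finance     | 94058 
4  | Finance     | 161082
5  | Finance     | 40027 
6  | Finance     | 53466 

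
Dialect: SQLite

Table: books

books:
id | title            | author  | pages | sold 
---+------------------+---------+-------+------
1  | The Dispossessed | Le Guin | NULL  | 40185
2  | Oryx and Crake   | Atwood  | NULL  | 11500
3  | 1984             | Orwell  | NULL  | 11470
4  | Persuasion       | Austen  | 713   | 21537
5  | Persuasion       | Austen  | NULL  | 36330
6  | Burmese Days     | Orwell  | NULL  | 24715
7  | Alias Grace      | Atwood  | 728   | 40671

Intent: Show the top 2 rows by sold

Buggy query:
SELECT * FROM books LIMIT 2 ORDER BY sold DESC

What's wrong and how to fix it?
Bug: ORDER BY cannot follow LIMIT; LIMIT is the final clause

Fix: Swap the clauses: ORDER BY first, then LIMIT

Corrected query:
SELECT * FROM books ORDER BY sold DESC LIMIT 2

Result:
id | title            | author  | pages | sold 
---+------------------+---------+-------+------
7  | Alias Grace      | Atwood  | 728   | 40671
1  | The Dispossessed | Le Guin | NULL  | 40185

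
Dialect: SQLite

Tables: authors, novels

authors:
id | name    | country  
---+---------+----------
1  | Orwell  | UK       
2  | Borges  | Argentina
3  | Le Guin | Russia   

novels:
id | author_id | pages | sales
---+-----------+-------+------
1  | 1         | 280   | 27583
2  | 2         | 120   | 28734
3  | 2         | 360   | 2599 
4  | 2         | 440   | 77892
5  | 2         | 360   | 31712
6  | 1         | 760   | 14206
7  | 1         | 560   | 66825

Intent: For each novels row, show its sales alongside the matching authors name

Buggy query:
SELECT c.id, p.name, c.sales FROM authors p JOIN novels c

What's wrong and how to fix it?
Bug: JOIN with no ON clause produces a cartesian product; every novels row pairs with every authors row

Fix: Specify the join condition linking the foreign key to the parent id

Corrected query:
SELECT c.id, p.name, c.sales FROM authors p JOIN novels c ON c.author_id = p.id

Result:
id | name   | sales
---+--------+------
1  | Orwell | 27583
2  | Borges | 28734
3  | Borges | 2599 
4  | Borges | 77892
5  | Borges | 31712
6  | Orwell | 14206
7  | Orwell | 66825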